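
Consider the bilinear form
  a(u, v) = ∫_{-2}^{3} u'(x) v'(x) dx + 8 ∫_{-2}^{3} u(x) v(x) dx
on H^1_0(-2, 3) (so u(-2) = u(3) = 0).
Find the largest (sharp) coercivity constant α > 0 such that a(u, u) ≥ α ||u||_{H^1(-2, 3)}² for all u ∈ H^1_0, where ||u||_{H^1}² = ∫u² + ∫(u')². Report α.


α = 1

Coercivity of a(·,·) on H^1_0(-2, 3) means a(u, u) ≥ α ||u||_{H^1}² for every u ∈ H^1_0.
The interval has length L = 5, and Poincaré/coercivity depend only on L. Here a(u, u) = ∫(u')² + (8)·∫u².
Here c = 8 ≥ 1, so a(u,u) = ∫(u')² + c∫u² ≥ ∫(u')² + ∫u² = ||u||_{H^1}², i.e. α = 1 works. No larger α is possible: a(u,u) ≥ α||u||_{H^1}² means (1−α)∫(u')² ≥ (α−c)∫u², and for the modes u_n = sin(nπ(x−x₀)/L) (x₀ the left endpoint) one has ∫u_n²/∫(u_n')² = (L/(nπ))² → 0, so a(u_n,u_n)/||u_n||_{H^1}² → 1. Hence the optimal constant is α = 1.
Therefore α = 1.


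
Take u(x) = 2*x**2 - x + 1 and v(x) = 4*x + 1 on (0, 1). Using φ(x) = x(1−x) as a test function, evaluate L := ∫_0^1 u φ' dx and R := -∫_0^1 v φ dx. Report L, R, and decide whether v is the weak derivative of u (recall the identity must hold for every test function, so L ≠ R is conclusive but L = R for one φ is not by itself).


LHS = -1/6, RHS = -1/2. No, v is not the weak derivative of u.

u(x) = 2*x**2 - x + 1, classical derivative u'(x) = 4*x - 1.
φ(x) = x(1−x), so φ'(x) = 1 - 2*x.
Note φ(0) = φ(1) = 0, so the boundary term u·φ vanishes.
LHS = ∫_0^1 u(x) φ'(x) dx = ∫_0^1 (-4*x^3 + 4*x^2 - 3*x + 1) dx. Term by term:
  ∫_0^1 -4*x^3 dx = -1;  ∫_0^1 4*x^2 dx = 4/3;  ∫_0^1 -3*x dx = -3/2;
  ∫_0^1 1 dx = 1.
Sum: -1 + 4/3 − 3/2 + 1 = -1/6.
So LHS = -1/6.
∫_0^1 v(x) φ(x) dx = ∫_0^1 (-4*x^3 + 3*x^2 + x) dx. Term by term:
  ∫_0^1 -4*x^3 dx = -1;  ∫_0^1 3*x^2 dx = 1;  ∫_0^1 x dx = 1/2.
Sum: -1 + 1 + 1/2 = 1/2.
So RHS = -∫_0^1 v(x) φ(x) dx = -1/2.
LHS − RHS = 1/3 ≠ 0, so the identity fails.
(For a valid weak derivative the identity must hold for EVERY test function, in particular this one. The failure shows v is NOT the weak derivative of u.)
Correct weak derivative would be u'(x) = 4*x - 1.


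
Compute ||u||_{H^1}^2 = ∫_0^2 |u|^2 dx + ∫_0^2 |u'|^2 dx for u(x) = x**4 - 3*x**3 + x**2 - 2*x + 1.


||u||_{H^1}^2 = 19342/315

The H^1 norm (squared) on an interval (0, L) is
  ||u||_{H^1}^2 = ∫_0^L u(x)^2 dx + ∫_0^L u'(x)^2 dx.
Compute u'(x) = 4*x**3 - 9*x**2 + 2*x - 2.
Then u(x)^2 = x**8 - 6*x**7 + 11*x**6 - 10*x**5 + 15*x**4 - 10*x**3 + 6*x**2 - 4*x + 1 and u'(x)^2 = 16*x**6 - 72*x**5 + 97*x**4 - 52*x**3 + 40*x**2 - 8*x + 4.
Integrate each monomial from 0 to 2 using ∫_0^2 c·x^n dx = c·2^(n+1)/(n+1):
  ∫_0^2 u(x)^2 dx = ∫_0^2 (x^8 - 6*x^7 + 11*x^6 - 10*x^5 + 15*x^4 - 10*x^3 + 6*x^2 - 4*x + 1) dx. Term by term:
    ∫_0^2 x^8 dx = 512/9;  ∫_0^2 -6*x^7 dx = -192;  ∫_0^2 11*x^6 dx = 1408/7;
    ∫_0^2 -10*x^5 dx = -320/3;  ∫_0^2 15*x^4 dx = 96;  ∫_0^2 -10*x^3 dx = -40;
    ∫_0^2 6*x^2 dx = 16;  ∫_0^2 -4*x dx = -8;  ∫_0^2 1 dx = 2.
  Sum: 512/9 − 192 + 1408/7 − 320/3 + 96 − 40 + 16 − 8 + 2 = 1598/63.
  ∫_0^2 u'(x)^2 dx = ∫_0^2 (16*x^6 - 72*x^5 + 97*x^4 - 52*x^3 + 40*x^2 - 8*x + 4) dx. Term by term:
    ∫_0^2 16*x^6 dx = 2048/7;  ∫_0^2 -72*x^5 dx = -768;  ∫_0^2 97*x^4 dx = 3104/5;
    ∫_0^2 -52*x^3 dx = -208;  ∫_0^2 40*x^2 dx = 320/3;  ∫_0^2 -8*x dx = -16;
    ∫_0^2 4 dx = 8.
  Sum: 2048/7 − 768 + 3104/5 − 208 + 320/3 − 16 + 8 = 3784/105.
Adding: ||u||_{H^1}^2 = 1598/63 + 3784/105 = 19342/315.


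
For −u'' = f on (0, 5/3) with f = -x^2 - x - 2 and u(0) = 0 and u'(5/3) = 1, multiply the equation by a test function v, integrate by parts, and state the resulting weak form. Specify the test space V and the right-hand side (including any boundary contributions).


V = {v ∈ H^1(0, 5/3) : v(0) = 0} (test functions vanish at x = 0 where u is specified); weak form: ∫_0^5/3 u'v' dx = ∫_0^5/3 (-x^2 - x - 2) v dx + v(5/3) for all v ∈ V.

Multiply both sides by a test function v and integrate from 0 to 5/3:
  ∫_0^5/3 −u''(x) v(x) dx = ∫_0^5/3 f(x) v(x) dx.
Integrate the LHS by parts once:
  ∫_0^5/3 −u'' v dx = −[u'(x) v(x)]_0^5/3 + ∫_0^5/3 u'(x) v'(x) dx.
Thus ∫_0^5/3 u'(x) v'(x) dx = ∫_0^5/3 f(x) v(x) dx + [u'(x) v(x)]_0^5/3.
Choose V so that boundary terms are either known or forced to vanish.
Mixed BC: u(0) = 0 (Dirichlet) and u'(5/3) = 1 (Neumann). Define V = {v ∈ H^1(0, 5/3) : v(0) = 0}. Then [u' v]_0^5/3 = u'(5/3)·v(5/3) − u'(0)·0 = v(5/3).
Weak formulation: find u (satisfying any essential BC) such that ∫_0^5/3 u'(x) v'(x) dx = ∫_0^5/3 f v dx + v(5/3) for all v ∈ V (Dirichlet at 0 absorbed into V; Neumann datum at x = 5/3 contributes the boundary term).
Substituting f(x) = -x^2 - x - 2, the right-hand side is ∫_0^5/3 (-x^2 - x - 2) v dx + v(5/3).


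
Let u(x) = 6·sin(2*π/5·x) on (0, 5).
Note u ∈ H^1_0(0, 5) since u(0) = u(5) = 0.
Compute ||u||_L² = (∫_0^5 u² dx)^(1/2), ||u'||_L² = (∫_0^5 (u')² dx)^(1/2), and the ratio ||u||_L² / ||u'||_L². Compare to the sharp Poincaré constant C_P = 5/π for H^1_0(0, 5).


||u||_L² / ||u'||_L² = 5/(2*π) < C_P = 5/π.

u(x) = 6·sin(2*π/5·x), so u'(x) = 12*π*cos(2*π*x/5)/5.
Writing u(x) = A·sin(kπx/L) with A = 6 and k = 2, use ∫_0^L sin²(kπx/L) dx = L/2 and ∫_0^L cos²(kπx/L) dx = L/2.
u² = 36·sin²(2*π/5·x) and (u')² = 144*π^2/25·cos²(2*π/5·x), and each of sin², cos² integrates to L/2 = 5/2 over (0, 5).
∫_0^5 u² dx = 90, so ||u||_L² = 3*sqrt(10).
∫_0^5 (u')² dx = 72*π^2/5, so ||u'||_L² = 6*sqrt(10)*π/5.
Ratio ||u||_L² / ||u'||_L² = 5/(2*π).
Sharp Poincaré constant on H^1_0(0, 5) is C_P = L/π = 5/π, achieved by sin(π/5·x).
This is the k = 2 harmonic; the ratio L/(kπ) is strictly less than C_P = L/π, consistent with the sharp inequality ||u||_L² ≤ C_P ||u'||_L².


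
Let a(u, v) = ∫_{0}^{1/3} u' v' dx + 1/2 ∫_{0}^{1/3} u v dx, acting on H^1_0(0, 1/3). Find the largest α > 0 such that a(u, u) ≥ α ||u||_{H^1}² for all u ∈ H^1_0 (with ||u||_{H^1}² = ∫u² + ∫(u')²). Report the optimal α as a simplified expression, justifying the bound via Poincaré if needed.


α = (1 + 18*π^2)/(2*(1 + 9*π^2))

Coercivity of a(·,·) on H^1_0(0, 1/3) means a(u, u) ≥ α ||u||_{H^1}² for every u ∈ H^1_0.
The interval has length L = 1/3, and Poincaré/coercivity depend only on L. Here a(u, u) = ∫(u')² + (1/2)·∫u².
Here 0 < c = 1/2 < 1. The condition a(u,u) ≥ α||u||_{H^1}² reads (1−α)∫(u')² ≥ (α−c)∫u². Any admissible α is ≤ 1 (rapidly oscillating u have ∫u²/∫(u')² → 0), and α = 1 would force 0 ≥ (1−c)∫u², impossible since c < 1; so 1−α > 0. By the sharp Poincaré inequality on H^1_0 of an interval of length L, ∫(u')² ≥ (π/L)²∫u² with equality for the first sine mode sin(π(x−x₀)/L) (x₀ the left endpoint), so the inequality holds for all u iff (1−α)(π/L)² ≥ α − c, i.e. α ≤ ((π/L)² + c)/((π/L)² + 1) = (1 + c(L/π)²)/(1 + (L/π)²). With (π/L)² = 9*π^2 and c = 1/2, the largest admissible constant is α = ((π/L)² + c)/((π/L)² + 1).
Simplifying, α = (1 + 18*π^2)/(2*(1 + 9*π^2)).


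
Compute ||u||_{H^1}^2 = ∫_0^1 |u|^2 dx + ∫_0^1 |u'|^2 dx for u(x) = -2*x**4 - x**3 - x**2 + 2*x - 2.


||u||_{H^1}^2 = 13861/630

The H^1 norm (squared) on an interval (0, L) is
  ||u||_{H^1}^2 = ∫_0^L u(x)^2 dx + ∫_0^L u'(x)^2 dx.
Compute u'(x) = -8*x**3 - 3*x**2 - 2*x + 2.
Then u(x)^2 = 4*x**8 + 4*x**7 + 5*x**6 - 6*x**5 + 5*x**4 + 8*x**2 - 8*x + 4 and u'(x)^2 = 64*x**6 + 48*x**5 + 41*x**4 - 20*x**3 - 8*x**2 - 8*x + 4.
Integrate each monomial from 0 to 1 using ∫_0^1 c·x^n dx = c·1^(n+1)/(n+1):
  ∫_0^1 u(x)^2 dx = ∫_0^1 (4*x^8 + 4*x^7 + 5*x^6 - 6*x^5 + 5*x^4 + 8*x^2 - 8*x + 4) dx. Term by term:
    ∫_0^1 4*x^8 dx = 4/9;  ∫_0^1 4*x^7 dx = 1/2;  ∫_0^1 5*x^6 dx = 5/7;
    ∫_0^1 -6*x^5 dx = -1;  ∫_0^1 5*x^4 dx = 1;  ∫_0^1 8*x^2 dx = 8/3;
    ∫_0^1 -8*x dx = -4;  ∫_0^1 4 dx = 4.
  Sum: 4/9 + 1/2 + 5/7 − 1 + 1 + 8/3 − 4 + 4 = 545/126.
  ∫_0^1 u'(x)^2 dx = ∫_0^1 (64*x^6 + 48*x^5 + 41*x^4 - 20*x^3 - 8*x^2 - 8*x + 4) dx. Term by term:
    ∫_0^1 64*x^6 dx = 64/7;  ∫_0^1 48*x^5 dx = 8;  ∫_0^1 41*x^4 dx = 41/5;
    ∫_0^1 -20*x^3 dx = -5;  ∫_0^1 -8*x^2 dx = -8/3;  ∫_0^1 -8*x dx = -4;
    ∫_0^1 4 dx = 4.
  Sum: 64/7 + 8 + 41/5 − 5 − 8/3 − 4 + 4 = 1856/105.
Adding: ||u||_{H^1}^2 = 545/126 + 1856/105 = 13861/630.


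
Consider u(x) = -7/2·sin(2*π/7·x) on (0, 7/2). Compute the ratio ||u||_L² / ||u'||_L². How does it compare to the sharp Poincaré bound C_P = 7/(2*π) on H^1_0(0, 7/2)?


||u||_L² / ||u'||_L² = 7/(2*π) = C_P.

u(x) = -7/2·sin(2*π/7·x), so u'(x) = -π*cos(2*π*x/7).
Writing u(x) = A·sin(kπx/L) with A = -7/2 and k = 1, use ∫_0^L sin²(kπx/L) dx = L/2 and ∫_0^L cos²(kπx/L) dx = L/2.
u² = 49/4·sin²(2*π/7·x) and (u')² = π^2·cos²(2*π/7·x), and each of sin², cos² integrates to L/2 = 7/4 over (0, 7/2).
∫_0^7/2 u² dx = 343/16, so ||u||_L² = 7*sqrt(7)/4.
∫_0^7/2 (u')² dx = 7*π^2/4, so ||u'||_L² = sqrt(7)*π/2.
Ratio ||u||_L² / ||u'||_L² = 7/(2*π).
Sharp Poincaré constant on H^1_0(0, 7/2) is C_P = L/π = 7/(2*π), achieved by sin(2*π/7·x).
This is the k = 1 eigenfunction (up to amplitude), so the ratio equals the sharp Poincaré constant exactly.


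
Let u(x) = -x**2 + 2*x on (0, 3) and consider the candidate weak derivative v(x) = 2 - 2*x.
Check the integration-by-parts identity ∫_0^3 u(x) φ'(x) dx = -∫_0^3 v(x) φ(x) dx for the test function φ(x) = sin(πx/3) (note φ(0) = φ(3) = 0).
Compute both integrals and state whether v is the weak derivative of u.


LHS = 6/π, RHS = 6/π. Yes, v = u' weakly.

u(x) = -x**2 + 2*x, classical derivative u'(x) = 2 - 2*x.
φ(x) = sin(πx/3), so φ'(x) = π*cos(π*x/3)/3.
Note φ(0) = φ(3) = 0, so the boundary term u·φ vanishes.
LHS = ∫_0^3 u(x) φ'(x) dx = ∫_0^3 (-π*x^2*cos(π*x/3)/3 + 2*π*x*cos(π*x/3)/3) dx. Term by term:
  ∫_0^3 -π*x^2*cos(π*x/3)/3 dx = 18/π;  ∫_0^3 2*π*x*cos(π*x/3)/3 dx = -12/π.
Sum: 18/π − 12/π = 6/π.
So LHS = 6/π.
∫_0^3 v(x) φ(x) dx = ∫_0^3 (-2*x*sin(π*x/3) + 2*sin(π*x/3)) dx. Term by term:
  ∫_0^3 2*sin(π*x/3) dx = 12/π;  ∫_0^3 -2*x*sin(π*x/3) dx = -18/π.
Sum: 12/π − 18/π = -6/π.
So RHS = -∫_0^3 v(x) φ(x) dx = 6/π.
LHS = RHS, so the identity holds for this test φ.
Moreover u is smooth here and v(x) = u'(x) = 2 - 2*x pointwise, so the identity holds for every test function. Hence v is the weak derivative of u.


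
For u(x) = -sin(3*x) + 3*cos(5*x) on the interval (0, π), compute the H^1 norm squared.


||u||_{H^1(0,π)}^2 = 122*π

u'(x) = -15*sin(5*x) - 3*cos(3*x).
Expand u² and (u')² and integrate term by term on (0, π), using: for integers n ≥ 1, ∫_0^π sin²(nx) dx = ∫_0^π cos²(nx) dx = π/2; for n ≠ n', ∫_0^π sin(nx)sin(n'x) dx = ∫_0^π cos(nx)cos(n'x) dx = 0; and by product-to-sum, ∫_0^π sin(nx)cos(n'x) dx = ½∫_0^π [sin((n+n')x) + sin((n−n')x)] dx, which is 0 when n+n' is even and 2n/(n²−n'²) when n+n' is odd (it need not vanish on (0, π)).
  u² squared terms: (-1)²·∫sin(3x)² dx = 1·π/2 = π/2;  (3)²·∫cos(5x)² dx = 9·π/2 = 9*π/2.
  u² cross terms: 2·(-1)·(3)·∫sin(3x)·cos(5x) dx = -6·(0) = 0.
  So ∫_0^π u² dx = π/2 + 9*π/2 + 0 = 5*π.
  (u')² squared terms: (-15)²·∫sin(5x)² dx = 225·π/2 = 225*π/2;  (-3)²·∫cos(3x)² dx = 9·π/2 = 9*π/2.
  (u')² cross terms: 2·(-15)·(-3)·∫sin(5x)·cos(3x) dx = 90·(0) = 0.
  So ∫_0^π (u')² dx = 225*π/2 + 9*π/2 + 0 = 117*π.
||u||_{H^1}^2 = (5*π) + (117*π) = 122*π.


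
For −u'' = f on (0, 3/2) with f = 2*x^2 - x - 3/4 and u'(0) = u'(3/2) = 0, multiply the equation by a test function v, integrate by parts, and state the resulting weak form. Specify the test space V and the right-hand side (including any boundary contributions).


V = H^1(0, 3/2) (no boundary constraint on v; u is determined up to an additive constant); weak form: ∫_0^3/2 u'v' dx = ∫_0^3/2 (2*x^2 - x - 3/4) v dx for all v ∈ V.

Multiply both sides by a test function v and integrate from 0 to 3/2:
  ∫_0^3/2 −u''(x) v(x) dx = ∫_0^3/2 f(x) v(x) dx.
Integrate the LHS by parts once:
  ∫_0^3/2 −u'' v dx = −[u'(x) v(x)]_0^3/2 + ∫_0^3/2 u'(x) v'(x) dx.
Thus ∫_0^3/2 u'(x) v'(x) dx = ∫_0^3/2 f(x) v(x) dx + [u'(x) v(x)]_0^3/2.
Choose V so that boundary terms are either known or forced to vanish.
u has homogeneous Neumann: u'(0) = u'(3/2) = 0. So [u' v]_0^3/2 = 0·v(3/2) − 0·v(0) = 0 for any v; take V = H^1(0, 3/2).
Weak formulation: find u (satisfying any essential BC) such that ∫_0^3/2 u'(x) v'(x) dx = ∫_0^3/2 f v dx for all v ∈ V (homogeneous Neumann, so boundary terms vanish).
Substituting f(x) = 2*x^2 - x - 3/4, the right-hand side is ∫_0^3/2 (2*x^2 - x - 3/4) v dx.
Compatibility check (pure Neumann): taking v ≡ 1 ∈ V gives 0 = ∫_0^3/2 f dx + (0) − (0), i.e. ∫_0^3/2 f dx must equal u'(0) − u'(3/2) = 0. Indeed ∫_0^3/2 (2*x^2 - x - 3/4) dx = 0, so the data are compatible. The solution is then unique only up to an additive constant (fix it e.g. by requiring ∫_0^3/2 u dx = 0).


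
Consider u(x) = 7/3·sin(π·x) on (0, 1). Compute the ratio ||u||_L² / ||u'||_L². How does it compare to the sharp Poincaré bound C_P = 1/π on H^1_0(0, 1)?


||u||_L² / ||u'||_L² = 1/π = C_P.

u(x) = 7/3·sin(π·x), so u'(x) = 7*π*cos(π*x)/3.
Writing u(x) = A·sin(kπx/L) with A = 7/3 and k = 1, use ∫_0^L sin²(kπx/L) dx = L/2 and ∫_0^L cos²(kπx/L) dx = L/2.
u² = 49/9·sin²(π·x) and (u')² = 49*π^2/9·cos²(π·x), and each of sin², cos² integrates to L/2 = 1/2 over (0, 1).
∫_0^1 u² dx = 49/18, so ||u||_L² = 7*sqrt(2)/6.
∫_0^1 (u')² dx = 49*π^2/18, so ||u'||_L² = 7*sqrt(2)*π/6.
Ratio ||u||_L² / ||u'||_L² = 1/π.
Sharp Poincaré constant on H^1_0(0, 1) is C_P = L/π = 1/π, achieved by sin(π·x).
This is the k = 1 eigenfunction (up to amplitude), so the ratio equals the sharp Poincaré constant exactly.


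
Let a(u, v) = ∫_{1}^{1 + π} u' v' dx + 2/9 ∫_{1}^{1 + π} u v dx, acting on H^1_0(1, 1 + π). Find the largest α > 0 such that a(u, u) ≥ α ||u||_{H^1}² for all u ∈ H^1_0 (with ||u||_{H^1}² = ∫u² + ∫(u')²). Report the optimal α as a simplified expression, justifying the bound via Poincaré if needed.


α = 11/18

Coercivity of a(·,·) on H^1_0(1, 1 + π) means a(u, u) ≥ α ||u||_{H^1}² for every u ∈ H^1_0.
The interval has length L = π, and Poincaré/coercivity depend only on L. Here a(u, u) = ∫(u')² + (2/9)·∫u².
Here 0 < c = 2/9 < 1. The condition a(u,u) ≥ α||u||_{H^1}² reads (1−α)∫(u')² ≥ (α−c)∫u². Any admissible α is ≤ 1 (rapidly oscillating u have ∫u²/∫(u')² → 0), and α = 1 would force 0 ≥ (1−c)∫u², impossible since c < 1; so 1−α > 0. By the sharp Poincaré inequality on H^1_0 of an interval of length L, ∫(u')² ≥ (π/L)²∫u² with equality for the first sine mode sin(π(x−x₀)/L) (x₀ the left endpoint), so the inequality holds for all u iff (1−α)(π/L)² ≥ α − c, i.e. α ≤ ((π/L)² + c)/((π/L)² + 1) = (1 + c(L/π)²)/(1 + (L/π)²). With (π/L)² = 1 and c = 2/9, the largest admissible constant is α = ((π/L)² + c)/((π/L)² + 1).
Simplifying, α = 11/18.


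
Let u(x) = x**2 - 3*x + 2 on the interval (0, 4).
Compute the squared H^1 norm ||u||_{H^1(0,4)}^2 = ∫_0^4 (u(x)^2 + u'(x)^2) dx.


||u||_{H^1}^2 = 652/15

The H^1 norm (squared) on an interval (0, L) is
  ||u||_{H^1}^2 = ∫_0^L u(x)^2 dx + ∫_0^L u'(x)^2 dx.
Compute u'(x) = 2*x - 3.
Then u(x)^2 = x**4 - 6*x**3 + 13*x**2 - 12*x + 4 and u'(x)^2 = 4*x**2 - 12*x + 9.
Integrate each monomial from 0 to 4 using ∫_0^4 c·x^n dx = c·4^(n+1)/(n+1):
  ∫_0^4 u(x)^2 dx = ∫_0^4 (x^4 - 6*x^3 + 13*x^2 - 12*x + 4) dx. Term by term:
    ∫_0^4 x^4 dx = 1024/5;  ∫_0^4 -6*x^3 dx = -384;  ∫_0^4 13*x^2 dx = 832/3;
    ∫_0^4 -12*x dx = -96;  ∫_0^4 4 dx = 16.
  Sum: 1024/5 − 384 + 832/3 − 96 + 16 = 272/15.
  ∫_0^4 u'(x)^2 dx = ∫_0^4 (4*x^2 - 12*x + 9) dx. Term by term:
    ∫_0^4 4*x^2 dx = 256/3;  ∫_0^4 -12*x dx = -96;  ∫_0^4 9 dx = 36.
  Sum: 256/3 − 96 + 36 = 76/3.
Adding: ||u||_{H^1}^2 = 272/15 + 76/3 = 652/15.


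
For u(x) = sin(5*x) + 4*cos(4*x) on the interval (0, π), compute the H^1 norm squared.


||u||_{H^1(0,π)}^2 = 1360/9 + 149*π

u'(x) = -16*sin(4*x) + 5*cos(5*x).
Expand u² and (u')² and integrate term by term on (0, π), using: for integers n ≥ 1, ∫_0^π sin²(nx) dx = ∫_0^π cos²(nx) dx = π/2; for n ≠ n', ∫_0^π sin(nx)sin(n'x) dx = ∫_0^π cos(nx)cos(n'x) dx = 0; and by product-to-sum, ∫_0^π sin(nx)cos(n'x) dx = ½∫_0^π [sin((n+n')x) + sin((n−n')x)] dx, which is 0 when n+n' is even and 2n/(n²−n'²) when n+n' is odd (it need not vanish on (0, π)).
  u² squared terms: (4)²·∫cos(4x)² dx = 16·π/2 = 8*π;  (1)²·∫sin(5x)² dx = 1·π/2 = π/2.
  u² cross terms: 2·(4)·(1)·∫cos(4x)·sin(5x) dx = 8·(10/9) = 80/9.
  So ∫_0^π u² dx = 8*π + π/2 + 80/9 = 80/9 + 17*π/2.
  (u')² squared terms: (-16)²·∫sin(4x)² dx = 256·π/2 = 128*π;  (5)²·∫cos(5x)² dx = 25·π/2 = 25*π/2.
  (u')² cross terms: 2·(-16)·(5)·∫sin(4x)·cos(5x) dx = -160·(-8/9) = 1280/9.
  So ∫_0^π (u')² dx = 128*π + 25*π/2 + 1280/9 = 1280/9 + 281*π/2.
||u||_{H^1}^2 = (80/9 + 17*π/2) + (1280/9 + 281*π/2) = 1360/9 + 149*π.


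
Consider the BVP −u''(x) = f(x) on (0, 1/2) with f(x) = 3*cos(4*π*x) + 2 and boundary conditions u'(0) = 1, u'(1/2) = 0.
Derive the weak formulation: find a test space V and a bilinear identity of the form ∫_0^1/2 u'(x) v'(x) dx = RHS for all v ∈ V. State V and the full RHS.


V = H^1(0, 1/2) (v unrestricted at boundary; u is determined up to an additive constant); weak form: ∫_0^1/2 u'v' dx = ∫_0^1/2 (3*cos(4*π*x) + 2) v dx − v(0) for all v ∈ V.

Multiply both sides by a test function v and integrate from 0 to 1/2:
  ∫_0^1/2 −u''(x) v(x) dx = ∫_0^1/2 f(x) v(x) dx.
Integrate the LHS by parts once:
  ∫_0^1/2 −u'' v dx = −[u'(x) v(x)]_0^1/2 + ∫_0^1/2 u'(x) v'(x) dx.
Thus ∫_0^1/2 u'(x) v'(x) dx = ∫_0^1/2 f(x) v(x) dx + [u'(x) v(x)]_0^1/2.
Choose V so that boundary terms are either known or forced to vanish.
u has inhomogeneous Neumann u'(0) = 1, u'(1/2) = 0. [u' v]_0^1/2 = (0)·v(1/2) − (1)·v(0) = − v(0). Take V = H^1(0, 1/2); boundary term becomes part of RHS.
Weak formulation: find u (satisfying any essential BC) such that ∫_0^1/2 u'(x) v'(x) dx = ∫_0^1/2 f v dx − v(0) for all v ∈ V (Neumann data are natural BCs: they enter the RHS as boundary terms).
Substituting f(x) = 3*cos(4*π*x) + 2, the right-hand side is ∫_0^1/2 (3*cos(4*π*x) + 2) v dx − v(0).
Compatibility check (pure Neumann): taking v ≡ 1 ∈ V gives 0 = ∫_0^1/2 f dx + (0) − (1), i.e. ∫_0^1/2 f dx must equal u'(0) − u'(1/2) = 1. Indeed ∫_0^1/2 (3*cos(4*π*x) + 2) dx = 1, so the data are compatible. The solution is then unique only up to an additive constant (fix it e.g. by requiring ∫_0^1/2 u dx = 0).


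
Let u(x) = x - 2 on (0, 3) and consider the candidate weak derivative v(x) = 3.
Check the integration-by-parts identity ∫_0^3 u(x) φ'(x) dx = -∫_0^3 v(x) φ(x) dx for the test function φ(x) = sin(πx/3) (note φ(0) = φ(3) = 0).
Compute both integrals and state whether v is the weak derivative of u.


LHS = -6/π, RHS = -18/π. No, v is not the weak derivative of u.

u(x) = x - 2, classical derivative u'(x) = 1.
φ(x) = sin(πx/3), so φ'(x) = π*cos(π*x/3)/3.
Note φ(0) = φ(3) = 0, so the boundary term u·φ vanishes.
LHS = ∫_0^3 u(x) φ'(x) dx = ∫_0^3 (π*x*cos(π*x/3)/3 - 2*π*cos(π*x/3)/3) dx. Term by term:
  ∫_0^3 -2*π*cos(π*x/3)/3 dx = 0;  ∫_0^3 π*x*cos(π*x/3)/3 dx = -6/π.
Sum: 0 − 6/π = -6/π.
So LHS = -6/π.
∫_0^3 v(x) φ(x) dx = ∫_0^3 (3*sin(π*x/3)) dx. Term by term:
  ∫_0^3 3*sin(π*x/3) dx = 18/π.
So RHS = -∫_0^3 v(x) φ(x) dx = -18/π.
LHS − RHS = 12/π ≠ 0, so the identity fails.
(For a valid weak derivative the identity must hold for EVERY test function, in particular this one. The failure shows v is NOT the weak derivative of u.)
Correct weak derivative would be u'(x) = 1.


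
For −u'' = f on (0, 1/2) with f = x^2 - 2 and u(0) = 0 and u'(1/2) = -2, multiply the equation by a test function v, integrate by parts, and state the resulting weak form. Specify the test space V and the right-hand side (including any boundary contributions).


V = {v ∈ H^1(0, 1/2) : v(0) = 0} (test functions vanish at x = 0 where u is specified); weak form: ∫_0^1/2 u'v' dx = ∫_0^1/2 (x^2 - 2) v dx − 2·v(1/2) for all v ∈ V.

Multiply both sides by a test function v and integrate from 0 to 1/2:
  ∫_0^1/2 −u''(x) v(x) dx = ∫_0^1/2 f(x) v(x) dx.
Integrate the LHS by parts once:
  ∫_0^1/2 −u'' v dx = −[u'(x) v(x)]_0^1/2 + ∫_0^1/2 u'(x) v'(x) dx.
Thus ∫_0^1/2 u'(x) v'(x) dx = ∫_0^1/2 f(x) v(x) dx + [u'(x) v(x)]_0^1/2.
Choose V so that boundary terms are either known or forced to vanish.
Mixed BC: u(0) = 0 (Dirichlet) and u'(1/2) = -2 (Neumann). Define V = {v ∈ H^1(0, 1/2) : v(0) = 0}. Then [u' v]_0^1/2 = u'(1/2)·v(1/2) − u'(0)·0 = − 2·v(1/2).
Weak formulation: find u (satisfying any essential BC) such that ∫_0^1/2 u'(x) v'(x) dx = ∫_0^1/2 f v dx − 2·v(1/2) for all v ∈ V (Dirichlet at 0 absorbed into V; Neumann datum at x = 1/2 contributes the boundary term).
Substituting f(x) = x^2 - 2, the right-hand side is ∫_0^1/2 (x^2 - 2) v dx − 2·v(1/2).


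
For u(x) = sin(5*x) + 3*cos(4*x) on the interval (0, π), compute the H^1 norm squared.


||u||_{H^1(0,π)}^2 = 340/3 + 179*π/2

u'(x) = -12*sin(4*x) + 5*cos(5*x).
Expand u² and (u')² and integrate term by term on (0, π), using: for integers n ≥ 1, ∫_0^π sin²(nx) dx = ∫_0^π cos²(nx) dx = π/2; for n ≠ n', ∫_0^π sin(nx)sin(n'x) dx = ∫_0^π cos(nx)cos(n'x) dx = 0; and by product-to-sum, ∫_0^π sin(nx)cos(n'x) dx = ½∫_0^π [sin((n+n')x) + sin((n−n')x)] dx, which is 0 when n+n' is even and 2n/(n²−n'²) when n+n' is odd (it need not vanish on (0, π)).
  u² squared terms: (3)²·∫cos(4x)² dx = 9·π/2 = 9*π/2;  (1)²·∫sin(5x)² dx = 1·π/2 = π/2.
  u² cross terms: 2·(3)·(1)·∫cos(4x)·sin(5x) dx = 6·(10/9) = 20/3.
  So ∫_0^π u² dx = 9*π/2 + π/2 + 20/3 = 20/3 + 5*π.
  (u')² squared terms: (-12)²·∫sin(4x)² dx = 144·π/2 = 72*π;  (5)²·∫cos(5x)² dx = 25·π/2 = 25*π/2.
  (u')² cross terms: 2·(-12)·(5)·∫sin(4x)·cos(5x) dx = -120·(-8/9) = 320/3.
  So ∫_0^π (u')² dx = 72*π + 25*π/2 + 320/3 = 320/3 + 169*π/2.
||u||_{H^1}^2 = (20/3 + 5*π) + (320/3 + 169*π/2) = 340/3 + 179*π/2.


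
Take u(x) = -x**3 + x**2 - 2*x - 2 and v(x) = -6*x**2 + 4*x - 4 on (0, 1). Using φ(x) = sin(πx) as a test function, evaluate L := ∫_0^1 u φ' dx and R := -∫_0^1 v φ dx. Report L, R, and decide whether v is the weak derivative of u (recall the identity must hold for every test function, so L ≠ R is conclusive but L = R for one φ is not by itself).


LHS = -12/π^3 + 5/π, RHS = -24/π^3 + 10/π. No, v is not the weak derivative of u.

u(x) = -x**3 + x**2 - 2*x - 2, classical derivative u'(x) = -3*x**2 + 2*x - 2.
φ(x) = sin(πx), so φ'(x) = π*cos(π*x).
Note φ(0) = φ(1) = 0, so the boundary term u·φ vanishes.
LHS = ∫_0^1 u(x) φ'(x) dx = ∫_0^1 (-π*x^3*cos(π*x) + π*x^2*cos(π*x) - 2*π*x*cos(π*x) - 2*π*cos(π*x)) dx. Term by term:
  ∫_0^1 -2*π*cos(π*x) dx = 0;  ∫_0^1 π*x^2*cos(π*x) dx = -2/π;  ∫_0^1 -π*x^3*cos(π*x) dx = -12/π^3 + 3/π;
  ∫_0^1 -2*π*x*cos(π*x) dx = 4/π.
Sum: 0 − 2/π + -12/π^3 + 3/π + 4/π = -12/π^3 + 5/π.
So LHS = -12/π^3 + 5/π.
∫_0^1 v(x) φ(x) dx = ∫_0^1 (-6*x^2*sin(π*x) + 4*x*sin(π*x) - 4*sin(π*x)) dx. Term by term:
  ∫_0^1 -4*sin(π*x) dx = -8/π;  ∫_0^1 -6*x^2*sin(π*x) dx = -6/π + 24/π^3;  ∫_0^1 4*x*sin(π*x) dx = 4/π.
Sum: -8/π + -6/π + 24/π^3 + 4/π = -10/π + 24/π^3.
So RHS = -∫_0^1 v(x) φ(x) dx = -24/π^3 + 10/π.
LHS − RHS = -5/π + 12/π^3 ≠ 0, so the identity fails.
(For a valid weak derivative the identity must hold for EVERY test function, in particular this one. The failure shows v is NOT the weak derivative of u.)
Correct weak derivative would be u'(x) = -3*x**2 + 2*x - 2.


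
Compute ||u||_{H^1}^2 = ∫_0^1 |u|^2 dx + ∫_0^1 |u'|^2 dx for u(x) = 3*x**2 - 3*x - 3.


||u||_{H^1}^2 = 153/10

The H^1 norm (squared) on an interval (0, L) is
  ||u||_{H^1}^2 = ∫_0^L u(x)^2 dx + ∫_0^L u'(x)^2 dx.
Compute u'(x) = 6*x - 3.
Then u(x)^2 = 9*x**4 - 18*x**3 - 9*x**2 + 18*x + 9 and u'(x)^2 = 36*x**2 - 36*x + 9.
Integrate each monomial from 0 to 1 using ∫_0^1 c·x^n dx = c·1^(n+1)/(n+1):
  ∫_0^1 u(x)^2 dx = ∫_0^1 (9*x^4 - 18*x^3 - 9*x^2 + 18*x + 9) dx. Term by term:
    ∫_0^1 9*x^4 dx = 9/5;  ∫_0^1 -18*x^3 dx = -9/2;  ∫_0^1 -9*x^2 dx = -3;
    ∫_0^1 18*x dx = 9;  ∫_0^1 9 dx = 9.
  Sum: 9/5 − 9/2 − 3 + 9 + 9 = 123/10.
  ∫_0^1 u'(x)^2 dx = ∫_0^1 (36*x^2 - 36*x + 9) dx. Term by term:
    ∫_0^1 36*x^2 dx = 12;  ∫_0^1 -36*x dx = -18;  ∫_0^1 9 dx = 9.
  Sum: 12 − 18 + 9 = 3.
Adding: ||u||_{H^1}^2 = 123/10 + 3 = 153/10.


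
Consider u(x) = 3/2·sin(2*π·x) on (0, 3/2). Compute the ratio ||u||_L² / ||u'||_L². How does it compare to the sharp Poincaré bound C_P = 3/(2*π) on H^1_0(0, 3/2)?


||u||_L² / ||u'||_L² = 1/(2*π) < C_P = 3/(2*π).

u(x) = 3/2·sin(2*π·x), so u'(x) = 3*π*cos(2*π*x).
Writing u(x) = A·sin(kπx/L) with A = 3/2 and k = 3, use ∫_0^L sin²(kπx/L) dx = L/2 and ∫_0^L cos²(kπx/L) dx = L/2.
u² = 9/4·sin²(2*π·x) and (u')² = 9*π^2·cos²(2*π·x), and each of sin², cos² integrates to L/2 = 3/4 over (0, 3/2).
∫_0^3/2 u² dx = 27/16, so ||u||_L² = 3*sqrt(3)/4.
∫_0^3/2 (u')² dx = 27*π^2/4, so ||u'||_L² = 3*sqrt(3)*π/2.
Ratio ||u||_L² / ||u'||_L² = 1/(2*π).
Sharp Poincaré constant on H^1_0(0, 3/2) is C_P = L/π = 3/(2*π), achieved by sin(2*π/3·x).
This is the k = 3 harmonic; the ratio L/(kπ) is strictly less than C_P = L/π, consistent with the sharp inequality ||u||_L² ≤ C_P ||u'||_L².


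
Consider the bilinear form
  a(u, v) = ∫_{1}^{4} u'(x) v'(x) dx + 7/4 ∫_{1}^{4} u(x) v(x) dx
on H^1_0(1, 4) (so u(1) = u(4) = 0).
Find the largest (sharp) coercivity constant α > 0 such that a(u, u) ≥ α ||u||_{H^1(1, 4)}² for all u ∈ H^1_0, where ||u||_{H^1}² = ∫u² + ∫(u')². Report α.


α = 1

Coercivity of a(·,·) on H^1_0(1, 4) means a(u, u) ≥ α ||u||_{H^1}² for every u ∈ H^1_0.
The interval has length L = 3, and Poincaré/coercivity depend only on L. Here a(u, u) = ∫(u')² + (7/4)·∫u².
Here c = 7/4 ≥ 1, so a(u,u) = ∫(u')² + c∫u² ≥ ∫(u')² + ∫u² = ||u||_{H^1}², i.e. α = 1 works. No larger α is possible: a(u,u) ≥ α||u||_{H^1}² means (1−α)∫(u')² ≥ (α−c)∫u², and for the modes u_n = sin(nπ(x−x₀)/L) (x₀ the left endpoint) one has ∫u_n²/∫(u_n')² = (L/(nπ))² → 0, so a(u_n,u_n)/||u_n||_{H^1}² → 1. Hence the optimal constant is α = 1.
Therefore α = 1.


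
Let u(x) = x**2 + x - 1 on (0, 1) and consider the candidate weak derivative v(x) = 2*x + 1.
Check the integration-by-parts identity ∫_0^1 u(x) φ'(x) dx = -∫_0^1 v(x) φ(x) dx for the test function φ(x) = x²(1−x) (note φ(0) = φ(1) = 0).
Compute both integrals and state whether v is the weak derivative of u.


LHS = -11/60, RHS = -11/60. Yes, v = u' weakly.

u(x) = x**2 + x - 1, classical derivative u'(x) = 2*x + 1.
φ(x) = x²(1−x), so φ'(x) = x*(2 - 3*x).
Note φ(0) = φ(1) = 0, so the boundary term u·φ vanishes.
LHS = ∫_0^1 u(x) φ'(x) dx = ∫_0^1 (-3*x^4 - x^3 + 5*x^2 - 2*x) dx. Term by term:
  ∫_0^1 -3*x^4 dx = -3/5;  ∫_0^1 -x^3 dx = -1/4;  ∫_0^1 5*x^2 dx = 5/3;
  ∫_0^1 -2*x dx = -1.
Sum: -3/5 − 1/4 + 5/3 − 1 = -11/60.
So LHS = -11/60.
∫_0^1 v(x) φ(x) dx = ∫_0^1 (-2*x^4 + x^3 + x^2) dx. Term by term:
  ∫_0^1 -2*x^4 dx = -2/5;  ∫_0^1 x^3 dx = 1/4;  ∫_0^1 x^2 dx = 1/3.
Sum: -2/5 + 1/4 + 1/3 = 11/60.
So RHS = -∫_0^1 v(x) φ(x) dx = -11/60.
LHS = RHS, so the identity holds for this test φ.
Moreover u is smooth here and v(x) = u'(x) = 2*x + 1 pointwise, so the identity holds for every test function. Hence v is the weak derivative of u.


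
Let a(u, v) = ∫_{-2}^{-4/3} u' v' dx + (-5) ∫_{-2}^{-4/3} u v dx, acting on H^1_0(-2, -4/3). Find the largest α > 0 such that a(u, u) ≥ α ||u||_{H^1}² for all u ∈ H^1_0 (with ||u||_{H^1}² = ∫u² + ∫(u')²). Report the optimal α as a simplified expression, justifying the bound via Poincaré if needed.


α = (-20 + 9*π^2)/(4 + 9*π^2)

Coercivity of a(·,·) on H^1_0(-2, -4/3) means a(u, u) ≥ α ||u||_{H^1}² for every u ∈ H^1_0.
The interval has length L = 2/3, and Poincaré/coercivity depend only on L. Here a(u, u) = ∫(u')² + (-5)·∫u².
Here c = -5 < 0 with |c| < (π/L)² = 9*π^2/4, so coercivity still holds. The condition a(u,u) ≥ α||u||_{H^1}² reads (1−α)∫(u')² ≥ (α−c)∫u². Any admissible α is ≤ 1 (rapidly oscillating u have ∫u²/∫(u')² → 0), and α = 1 would force 0 ≥ (1−c)∫u², impossible since c < 1; so 1−α > 0. By the sharp Poincaré inequality on H^1_0 of an interval of length L, ∫(u')² ≥ (π/L)²∫u² with equality for the first sine mode sin(π(x−x₀)/L) (x₀ the left endpoint), so the inequality holds for all u iff (1−α)(π/L)² ≥ α − c, i.e. α ≤ ((π/L)² + c)/((π/L)² + 1) = (1 + c(L/π)²)/(1 + (L/π)²). (Direct route, valid since c ≤ 0: Poincaré gives c∫u² ≥ c(L/π)²∫(u')², so a(u,u) ≥ (1 + c(L/π)²)∫(u')², while ||u||_{H^1}² ≤ (1 + (L/π)²)∫(u')²; dividing yields the same α.) With (π/L)² = 9*π^2/4 and c = -5, the largest admissible constant is α = ((π/L)² + c)/((π/L)² + 1).
Simplifying, α = (-20 + 9*π^2)/(4 + 9*π^2).


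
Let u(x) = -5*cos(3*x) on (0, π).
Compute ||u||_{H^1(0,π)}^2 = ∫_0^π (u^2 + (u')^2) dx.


||u||_{H^1(0,π)}^2 = 125*π

u'(x) = 15*sin(3*x).
Expand u² and (u')² and integrate term by term on (0, π), using: for integers n ≥ 1, ∫_0^π sin²(nx) dx = ∫_0^π cos²(nx) dx = π/2; for n ≠ n', ∫_0^π sin(nx)sin(n'x) dx = ∫_0^π cos(nx)cos(n'x) dx = 0; and by product-to-sum, ∫_0^π sin(nx)cos(n'x) dx = ½∫_0^π [sin((n+n')x) + sin((n−n')x)] dx, which is 0 when n+n' is even and 2n/(n²−n'²) when n+n' is odd (it need not vanish on (0, π)).
  u² squared terms: (-5)²·∫cos(3x)² dx = 25·π/2 = 25*π/2.
  So ∫_0^π u² dx = 25*π/2.
  (u')² squared terms: (15)²·∫sin(3x)² dx = 225·π/2 = 225*π/2.
  So ∫_0^π (u')² dx = 225*π/2.
||u||_{H^1}^2 = (25*π/2) + (225*π/2) = 125*π.


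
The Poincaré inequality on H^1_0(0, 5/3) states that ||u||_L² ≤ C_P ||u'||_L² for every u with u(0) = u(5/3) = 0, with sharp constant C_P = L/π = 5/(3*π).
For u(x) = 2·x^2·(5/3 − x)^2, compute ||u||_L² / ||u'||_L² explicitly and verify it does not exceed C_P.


||u||_L² / ||u'||_L² = 5*sqrt(3)/18 < C_P = 5/(3*π).

u(x) = 2·x^2·(5/3 − x)^2, so u'(x) = 4*x*(3*x - 5)*(6*x - 5)/9.
u(x) = 2·x^2·(5/3 − x)^2 vanishes at x = 0 and x = 5/3, so u ∈ H^1_0(0, 5/3). Differentiate via the product rule and integrate the resulting polynomials term by term.
  ∫_0^5/3 u² dx = ∫_0^5/3 (4*x^8 - 80*x^7/3 + 200*x^6/3 - 2000*x^5/27 + 2500*x^4/81) dx. Term by term:
    ∫_0^5/3 4*x^8 dx = 7812500/177147;  ∫_0^5/3 -80*x^7/3 dx = -3906250/19683;  ∫_0^5/3 200*x^6/3 dx = 15625000/45927;
    ∫_0^5/3 -2000*x^5/27 dx = -15625000/59049;  ∫_0^5/3 2500*x^4/81 dx = 1562500/19683.
  Sum: 7812500/177147 − 3906250/19683 + 15625000/45927 − 15625000/59049 + 1562500/19683 = 781250/1240029.
  ∫_0^5/3 (u')² dx = ∫_0^5/3 (64*x^6 - 320*x^5 + 5200*x^4/9 - 4000*x^3/9 + 10000*x^2/81) dx. Term by term:
    ∫_0^5/3 64*x^6 dx = 5000000/15309;  ∫_0^5/3 -320*x^5 dx = -2500000/2187;  ∫_0^5/3 5200*x^4/9 dx = 3250000/2187;
    ∫_0^5/3 -4000*x^3/9 dx = -625000/729;  ∫_0^5/3 10000*x^2/81 dx = 1250000/6561.
  Sum: 5000000/15309 − 2500000/2187 + 3250000/2187 − 625000/729 + 1250000/6561 = 125000/45927.
∫_0^5/3 u² dx = 781250/1240029, so ||u||_L² = 625*sqrt(42)/5103.
∫_0^5/3 (u')² dx = 125000/45927, so ||u'||_L² = 250*sqrt(14)/567.
Ratio ||u||_L² / ||u'||_L² = 5*sqrt(3)/18.
Sharp Poincaré constant on H^1_0(0, 5/3) is C_P = L/π = 5/(3*π), achieved by sin(3*π/5·x).
A polynomial bump cannot attain the sharp Poincaré constant (only the first sine eigenfunction does), so the ratio is strictly less than C_P, consistent with ||u||_L² ≤ C_P ||u'||_L².


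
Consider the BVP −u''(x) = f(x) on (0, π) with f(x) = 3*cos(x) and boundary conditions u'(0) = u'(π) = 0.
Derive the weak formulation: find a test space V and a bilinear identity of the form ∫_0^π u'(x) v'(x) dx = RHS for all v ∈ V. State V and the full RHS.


V = H^1(0, π) (no boundary constraint on v; u is determined up to an additive constant); weak form: ∫_0^π u'v' dx = ∫_0^π (3*cos(x)) v dx for all v ∈ V.

Multiply both sides by a test function v and integrate from 0 to π:
  ∫_0^π −u''(x) v(x) dx = ∫_0^π f(x) v(x) dx.
Integrate the LHS by parts once:
  ∫_0^π −u'' v dx = −[u'(x) v(x)]_0^π + ∫_0^π u'(x) v'(x) dx.
Thus ∫_0^π u'(x) v'(x) dx = ∫_0^π f(x) v(x) dx + [u'(x) v(x)]_0^π.
Choose V so that boundary terms are either known or forced to vanish.
u has homogeneous Neumann: u'(0) = u'(π) = 0. So [u' v]_0^π = 0·v(π) − 0·v(0) = 0 for any v; take V = H^1(0, π).
Weak formulation: find u (satisfying any essential BC) such that ∫_0^π u'(x) v'(x) dx = ∫_0^π f v dx for all v ∈ V (homogeneous Neumann, so boundary terms vanish).
Substituting f(x) = 3*cos(x), the right-hand side is ∫_0^π (3*cos(x)) v dx.
Compatibility check (pure Neumann): taking v ≡ 1 ∈ V gives 0 = ∫_0^π f dx + (0) − (0), i.e. ∫_0^π f dx must equal u'(0) − u'(π) = 0. Indeed ∫_0^π (3*cos(x)) dx = 0, so the data are compatible. The solution is then unique only up to an additive constant (fix it e.g. by requiring ∫_0^π u dx = 0).


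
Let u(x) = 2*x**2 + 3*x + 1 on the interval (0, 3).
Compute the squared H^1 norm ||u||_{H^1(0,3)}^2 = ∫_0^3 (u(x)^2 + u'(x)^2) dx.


||u||_{H^1}^2 = 4317/5

The H^1 norm (squared) on an interval (0, L) is
  ||u||_{H^1}^2 = ∫_0^L u(x)^2 dx + ∫_0^L u'(x)^2 dx.
Compute u'(x) = 4*x + 3.
Then u(x)^2 = 4*x**4 + 12*x**3 + 13*x**2 + 6*x + 1 and u'(x)^2 = 16*x**2 + 24*x + 9.
Integrate each monomial from 0 to 3 using ∫_0^3 c·x^n dx = c·3^(n+1)/(n+1):
  ∫_0^3 u(x)^2 dx = ∫_0^3 (4*x^4 + 12*x^3 + 13*x^2 + 6*x + 1) dx. Term by term:
    ∫_0^3 4*x^4 dx = 972/5;  ∫_0^3 12*x^3 dx = 243;  ∫_0^3 13*x^2 dx = 117;
    ∫_0^3 6*x dx = 27;  ∫_0^3 1 dx = 3.
  Sum: 972/5 + 243 + 117 + 27 + 3 = 2922/5.
  ∫_0^3 u'(x)^2 dx = ∫_0^3 (16*x^2 + 24*x + 9) dx. Term by term:
    ∫_0^3 16*x^2 dx = 144;  ∫_0^3 24*x dx = 108;  ∫_0^3 9 dx = 27.
  Sum: 144 + 108 + 27 = 279.
Adding: ||u||_{H^1}^2 = 2922/5 + 279 = 4317/5.


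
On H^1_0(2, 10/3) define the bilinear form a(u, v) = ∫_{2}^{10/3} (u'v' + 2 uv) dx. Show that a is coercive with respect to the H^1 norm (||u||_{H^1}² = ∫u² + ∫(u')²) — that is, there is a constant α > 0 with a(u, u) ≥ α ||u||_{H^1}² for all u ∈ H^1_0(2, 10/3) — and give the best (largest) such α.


α = 1

Coercivity of a(·,·) on H^1_0(2, 10/3) means a(u, u) ≥ α ||u||_{H^1}² for every u ∈ H^1_0.
The interval has length L = 4/3, and Poincaré/coercivity depend only on L. Here a(u, u) = ∫(u')² + (2)·∫u².
Here c = 2 ≥ 1, so a(u,u) = ∫(u')² + c∫u² ≥ ∫(u')² + ∫u² = ||u||_{H^1}², i.e. α = 1 works. No larger α is possible: a(u,u) ≥ α||u||_{H^1}² means (1−α)∫(u')² ≥ (α−c)∫u², and for the modes u_n = sin(nπ(x−x₀)/L) (x₀ the left endpoint) one has ∫u_n²/∫(u_n')² = (L/(nπ))² → 0, so a(u_n,u_n)/||u_n||_{H^1}² → 1. Hence the optimal constant is α = 1.
Therefore α = 1.


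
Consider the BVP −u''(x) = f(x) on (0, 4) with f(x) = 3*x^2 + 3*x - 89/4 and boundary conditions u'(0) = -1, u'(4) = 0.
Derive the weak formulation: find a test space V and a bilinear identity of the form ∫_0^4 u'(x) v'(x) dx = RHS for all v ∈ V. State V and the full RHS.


V = H^1(0, 4) (v unrestricted at boundary; u is determined up to an additive constant); weak form: ∫_0^4 u'v' dx = ∫_0^4 (3*x^2 + 3*x - 89/4) v dx + v(0) for all v ∈ V.

Multiply both sides by a test function v and integrate from 0 to 4:
  ∫_0^4 −u''(x) v(x) dx = ∫_0^4 f(x) v(x) dx.
Integrate the LHS by parts once:
  ∫_0^4 −u'' v dx = −[u'(x) v(x)]_0^4 + ∫_0^4 u'(x) v'(x) dx.
Thus ∫_0^4 u'(x) v'(x) dx = ∫_0^4 f(x) v(x) dx + [u'(x) v(x)]_0^4.
Choose V so that boundary terms are either known or forced to vanish.
u has inhomogeneous Neumann u'(0) = -1, u'(4) = 0. [u' v]_0^4 = (0)·v(4) − (-1)·v(0) = v(0). Take V = H^1(0, 4); boundary term becomes part of RHS.
Weak formulation: find u (satisfying any essential BC) such that ∫_0^4 u'(x) v'(x) dx = ∫_0^4 f v dx + v(0) for all v ∈ V (Neumann data are natural BCs: they enter the RHS as boundary terms).
Substituting f(x) = 3*x^2 + 3*x - 89/4, the right-hand side is ∫_0^4 (3*x^2 + 3*x - 89/4) v dx + v(0).
Compatibility check (pure Neumann): taking v ≡ 1 ∈ V gives 0 = ∫_0^4 f dx + (0) − (-1), i.e. ∫_0^4 f dx must equal u'(0) − u'(4) = -1. Indeed ∫_0^4 (3*x^2 + 3*x - 89/4) dx = -1, so the data are compatible. The solution is then unique only up to an additive constant (fix it e.g. by requiring ∫_0^4 u dx = 0).


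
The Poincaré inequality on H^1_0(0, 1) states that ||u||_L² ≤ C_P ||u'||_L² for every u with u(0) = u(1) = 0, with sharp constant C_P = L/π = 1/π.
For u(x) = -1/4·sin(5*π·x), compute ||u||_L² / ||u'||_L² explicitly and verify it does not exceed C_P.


||u||_L² / ||u'||_L² = 1/(5*π) < C_P = 1/π.

u(x) = -1/4·sin(5*π·x), so u'(x) = -5*π*cos(5*π*x)/4.
Writing u(x) = A·sin(kπx/L) with A = -1/4 and k = 5, use ∫_0^L sin²(kπx/L) dx = L/2 and ∫_0^L cos²(kπx/L) dx = L/2.
u² = 1/16·sin²(5*π·x) and (u')² = 25*π^2/16·cos²(5*π·x), and each of sin², cos² integrates to L/2 = 1/2 over (0, 1).
∫_0^1 u² dx = 1/32, so ||u||_L² = sqrt(2)/8.
∫_0^1 (u')² dx = 25*π^2/32, so ||u'||_L² = 5*sqrt(2)*π/8.
Ratio ||u||_L² / ||u'||_L² = 1/(5*π).
Sharp Poincaré constant on H^1_0(0, 1) is C_P = L/π = 1/π, achieved by sin(π·x).
This is the k = 5 harmonic; the ratio L/(kπ) is strictly less than C_P = L/π, consistent with the sharp inequality ||u||_L² ≤ C_P ||u'||_L².


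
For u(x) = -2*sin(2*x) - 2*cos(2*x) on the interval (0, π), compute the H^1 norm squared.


||u||_{H^1(0,π)}^2 = 20*π

u'(x) = 4*sin(2*x) - 4*cos(2*x).
Expand u² and (u')² and integrate term by term on (0, π), using: for integers n ≥ 1, ∫_0^π sin²(nx) dx = ∫_0^π cos²(nx) dx = π/2; for n ≠ n', ∫_0^π sin(nx)sin(n'x) dx = ∫_0^π cos(nx)cos(n'x) dx = 0; and by product-to-sum, ∫_0^π sin(nx)cos(n'x) dx = ½∫_0^π [sin((n+n')x) + sin((n−n')x)] dx, which is 0 when n+n' is even and 2n/(n²−n'²) when n+n' is odd (it need not vanish on (0, π)).
  u² squared terms: (-2)²·∫cos(2x)² dx = 4·π/2 = 2*π;  (-2)²·∫sin(2x)² dx = 4·π/2 = 2*π.
  u² cross terms: 2·(-2)·(-2)·∫cos(2x)·sin(2x) dx = 8·(0) = 0.
  So ∫_0^π u² dx = 2*π + 2*π + 0 = 4*π.
  (u')² squared terms: (-4)²·∫cos(2x)² dx = 16·π/2 = 8*π;  (4)²·∫sin(2x)² dx = 16·π/2 = 8*π.
  (u')² cross terms: 2·(-4)·(4)·∫cos(2x)·sin(2x) dx = -32·(0) = 0.
  So ∫_0^π (u')² dx = 8*π + 8*π + 0 = 16*π.
||u||_{H^1}^2 = (4*π) + (16*π) = 20*π.


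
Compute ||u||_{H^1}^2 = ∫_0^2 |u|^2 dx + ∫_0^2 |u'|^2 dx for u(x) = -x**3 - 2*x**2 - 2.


||u||_{H^1}^2 = 34456/105

The H^1 norm (squared) on an interval (0, L) is
  ||u||_{H^1}^2 = ∫_0^L u(x)^2 dx + ∫_0^L u'(x)^2 dx.
Compute u'(x) = -3*x**2 - 4*x.
Then u(x)^2 = x**6 + 4*x**5 + 4*x**4 + 4*x**3 + 8*x**2 + 4 and u'(x)^2 = 9*x**4 + 24*x**3 + 16*x**2.
Integrate each monomial from 0 to 2 using ∫_0^2 c·x^n dx = c·2^(n+1)/(n+1):
  ∫_0^2 u(x)^2 dx = ∫_0^2 (x^6 + 4*x^5 + 4*x^4 + 4*x^3 + 8*x^2 + 4) dx. Term by term:
    ∫_0^2 x^6 dx = 128/7;  ∫_0^2 4*x^5 dx = 128/3;  ∫_0^2 4*x^4 dx = 128/5;
    ∫_0^2 4*x^3 dx = 16;  ∫_0^2 8*x^2 dx = 64/3;  ∫_0^2 4 dx = 8.
  Sum: 128/7 + 128/3 + 128/5 + 16 + 64/3 + 8 = 4616/35.
  ∫_0^2 u'(x)^2 dx = ∫_0^2 (9*x^4 + 24*x^3 + 16*x^2) dx. Term by term:
    ∫_0^2 9*x^4 dx = 288/5;  ∫_0^2 24*x^3 dx = 96;  ∫_0^2 16*x^2 dx = 128/3.
  Sum: 288/5 + 96 + 128/3 = 2944/15.
Adding: ||u||_{H^1}^2 = 4616/35 + 2944/15 = 34456/105.
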